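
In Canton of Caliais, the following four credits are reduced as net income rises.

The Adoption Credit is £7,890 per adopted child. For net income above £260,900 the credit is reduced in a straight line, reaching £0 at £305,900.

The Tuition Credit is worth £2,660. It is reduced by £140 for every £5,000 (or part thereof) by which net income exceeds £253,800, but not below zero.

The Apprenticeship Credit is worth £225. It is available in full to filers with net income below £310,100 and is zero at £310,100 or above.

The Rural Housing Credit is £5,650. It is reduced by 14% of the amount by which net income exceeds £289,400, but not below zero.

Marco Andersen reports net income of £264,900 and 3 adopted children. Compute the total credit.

£29,681

Adoption Credit: base = 3 × £7,890 = £23,670. £264,900 is £4,000 into a £45,000 phase-out range, leaving 41,000/45,000 of the credit: £23,670 × 41,000/45,000 = £21,566.
Tuition Credit: income exceeds £253,800 by £11,100, which is 3 full-or-partial £5,000 increments; reduction = 3 × £140 = £420, leaving £2,240.
Apprenticeship Credit: £264,900 is below the £310,100 cutoff, so the full £225 applies.
Rural Housing Credit: £264,900 is at or below the £289,400 threshold, so the full £5,650 applies.
Total: £21,566 + £2,240 + £225 + £5,650 = £29,681.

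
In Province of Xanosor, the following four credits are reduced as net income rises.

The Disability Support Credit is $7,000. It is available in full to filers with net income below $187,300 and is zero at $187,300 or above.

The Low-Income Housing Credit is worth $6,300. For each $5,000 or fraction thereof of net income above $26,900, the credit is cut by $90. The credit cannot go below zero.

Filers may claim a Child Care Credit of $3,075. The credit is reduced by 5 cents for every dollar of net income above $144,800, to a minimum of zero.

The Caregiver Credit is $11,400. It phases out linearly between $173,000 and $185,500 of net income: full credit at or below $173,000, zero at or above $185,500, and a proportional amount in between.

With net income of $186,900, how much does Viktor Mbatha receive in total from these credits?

Disability Support Credit: $186,900 is below the $187,300 cutoff, so the full $7,000 applies.
Low-Income Housing Credit: income exceeds $26,900 by $160,000, which is 32 full-or-partial $5,000 increments; reduction = 32 × $90 = $2,880, leaving $3,420.
Child Care Credit: 5% of the $42,100 excess over $144,800 is $2,105; credit = $3,075 − $2,105 = $970.
Caregiver Credit: $186,900 is at or above $185,500, so the credit is $0.
Total: $7,000 + $3,420 + $970 + $0 = $11,390.

$11,390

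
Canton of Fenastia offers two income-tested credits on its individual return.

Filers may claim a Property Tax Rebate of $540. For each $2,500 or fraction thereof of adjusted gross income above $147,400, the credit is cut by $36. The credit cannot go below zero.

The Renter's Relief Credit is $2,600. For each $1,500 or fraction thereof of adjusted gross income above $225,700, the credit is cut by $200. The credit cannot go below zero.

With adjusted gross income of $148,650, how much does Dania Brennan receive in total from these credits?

$3,104

Property Tax Rebate: income exceeds $147,400 by $1,250, which is 1 full-or-partial $2,500 increment; reduction = 1 × $36 = $36, leaving $504.
Renter's Relief Credit: $148,650 is at or below the $225,700 threshold, so the full $2,600 applies.
Total: $504 + $2,600 = $3,104.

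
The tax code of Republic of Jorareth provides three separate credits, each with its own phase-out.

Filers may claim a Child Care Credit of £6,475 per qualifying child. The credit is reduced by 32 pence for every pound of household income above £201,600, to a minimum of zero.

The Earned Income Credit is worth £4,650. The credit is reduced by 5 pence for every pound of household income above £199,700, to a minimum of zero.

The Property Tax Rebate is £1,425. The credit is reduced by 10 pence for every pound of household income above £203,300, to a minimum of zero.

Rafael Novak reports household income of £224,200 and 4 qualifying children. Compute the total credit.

Child Care Credit: base = 4 × £6,475 = £25,900. 32% of the £22,600 excess over £201,600 is £7,232; credit = £25,900 − £7,232 = £18,668.
Earned Income Credit: 5% of the £24,500 excess over £199,700 is £1,225; credit = £4,650 − £1,225 = £3,425.
Property Tax Rebate: 10% of the £20,900 excess over £203,300 is £2,090 ≥ base, so the credit is £0.
Total: £18,668 + £3,425 + £0 = £22,093.

£22,093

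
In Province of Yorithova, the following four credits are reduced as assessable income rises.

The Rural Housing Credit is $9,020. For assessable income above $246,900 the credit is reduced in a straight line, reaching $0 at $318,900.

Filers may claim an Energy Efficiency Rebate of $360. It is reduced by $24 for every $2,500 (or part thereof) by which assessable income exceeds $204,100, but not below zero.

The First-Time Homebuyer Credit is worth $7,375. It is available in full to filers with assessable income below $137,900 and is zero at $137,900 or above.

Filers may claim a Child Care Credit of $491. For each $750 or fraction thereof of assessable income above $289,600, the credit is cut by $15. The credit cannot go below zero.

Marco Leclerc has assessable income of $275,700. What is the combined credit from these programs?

Rural Housing Credit: $275,700 is $28,800 into a $72,000 phase-out range, leaving 43,200/72,000 of the credit: $9,020 × 43,200/72,000 = $5,412.
Energy Efficiency Rebate: income exceeds $204,100 by $71,600 → 29 increments × $24 = $696 ≥ base, so the credit is $0.
First-Time Homebuyer Credit: $275,700 meets or exceeds the $137,900 cutoff, so the credit is $0.
Child Care Credit: $275,700 is at or below the $289,600 threshold, so the full $491 applies.
Total: $5,412 + $0 + $0 + $491 = $5,903.

$5,903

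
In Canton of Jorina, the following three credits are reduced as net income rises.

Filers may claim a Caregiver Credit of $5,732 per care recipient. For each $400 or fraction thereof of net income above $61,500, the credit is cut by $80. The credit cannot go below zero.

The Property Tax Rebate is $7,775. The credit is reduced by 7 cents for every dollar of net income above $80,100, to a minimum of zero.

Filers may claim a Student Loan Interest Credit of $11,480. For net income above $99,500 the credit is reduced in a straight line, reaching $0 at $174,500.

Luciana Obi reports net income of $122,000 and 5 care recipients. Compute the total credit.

Caregiver Credit: base = 5 × $5,732 = $28,660. income exceeds $61,500 by $60,500, which is 152 full-or-partial $400 increments; reduction = 152 × $80 = $12,160, leaving $16,500.
Property Tax Rebate: 7% of the $41,900 excess over $80,100 is $2,933; credit = $7,775 − $2,933 = $4,842.
Student Loan Interest Credit: $122,000 is $22,500 into a $75,000 phase-out range, leaving 52,500/75,000 of the credit: $11,480 × 52,500/75,000 = $8,036.
Total: $16,500 + $4,842 + $8,036 = $29,378.

$29,378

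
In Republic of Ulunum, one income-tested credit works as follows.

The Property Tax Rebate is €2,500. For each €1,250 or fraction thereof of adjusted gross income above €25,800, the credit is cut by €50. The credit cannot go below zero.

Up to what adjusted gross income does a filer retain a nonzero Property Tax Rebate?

€87,050

After 49 increments the reduction is 49 × €50 = €2,450, leaving €50; one more increment wipes it out. Increment 49 ends at excess 49 × €1,250 = €61,250, so the highest qualifying income is €25,800 + €61,250 = €87,050.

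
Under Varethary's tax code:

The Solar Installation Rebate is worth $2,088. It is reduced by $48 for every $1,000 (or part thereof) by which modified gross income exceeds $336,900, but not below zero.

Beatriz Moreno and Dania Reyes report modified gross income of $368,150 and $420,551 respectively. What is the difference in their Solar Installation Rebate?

Beatriz ($368,150): Solar Installation Rebate: income exceeds $336,900 by $31,250, which is 32 full-or-partial $1,000 increments; reduction = 32 × $48 = $1,536, leaving $552.
Dania ($420,551): Solar Installation Rebate: income exceeds $336,900 by $83,651 → 84 increments × $48 = $4,032 ≥ base, so the credit is $0.
Difference: |$552 − $0| = $552.

$552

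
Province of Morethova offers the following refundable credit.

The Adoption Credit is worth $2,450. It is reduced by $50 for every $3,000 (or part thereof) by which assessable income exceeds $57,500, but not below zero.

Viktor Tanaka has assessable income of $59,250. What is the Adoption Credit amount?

Adoption Credit: income exceeds $57,500 by $1,750, which is 1 full-or-partial $3,000 increment; reduction = 1 × $50 = $50, leaving $2,400.

$2,400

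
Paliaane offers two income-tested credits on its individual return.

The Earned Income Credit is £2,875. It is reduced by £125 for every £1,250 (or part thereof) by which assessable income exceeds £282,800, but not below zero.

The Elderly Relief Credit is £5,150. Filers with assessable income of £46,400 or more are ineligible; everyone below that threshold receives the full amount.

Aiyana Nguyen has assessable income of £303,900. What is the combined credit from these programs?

£750

Earned Income Credit: income exceeds £282,800 by £21,100, which is 17 full-or-partial £1,250 increments; reduction = 17 × £125 = £2,125, leaving £750.
Elderly Relief Credit: £303,900 meets or exceeds the £46,400 cutoff, so the credit is £0.
Total: £750 + £0 = £750.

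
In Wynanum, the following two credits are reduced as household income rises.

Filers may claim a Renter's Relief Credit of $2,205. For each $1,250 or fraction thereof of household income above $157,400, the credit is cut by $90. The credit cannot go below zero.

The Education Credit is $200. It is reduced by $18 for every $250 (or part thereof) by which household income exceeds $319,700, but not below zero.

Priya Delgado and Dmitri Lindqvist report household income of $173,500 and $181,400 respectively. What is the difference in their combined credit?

Priya ($173,500): Renter's Relief Credit: income exceeds $157,400 by $16,100, which is 13 full-or-partial $1,250 increments; reduction = 13 × $90 = $1,170, leaving $1,035. Education Credit: $173,500 is at or below the $319,700 threshold, so the full $200 applies. total $1,035 + $200 = $1,235
Dmitri ($181,400): Renter's Relief Credit: income exceeds $157,400 by $24,000, which is 20 full-or-partial $1,250 increments; reduction = 20 × $90 = $1,800, leaving $405. Education Credit: $181,400 is at or below the $319,700 threshold, so the full $200 applies. total $405 + $200 = $605
Difference: |$1,235 − $605| = $630.

$630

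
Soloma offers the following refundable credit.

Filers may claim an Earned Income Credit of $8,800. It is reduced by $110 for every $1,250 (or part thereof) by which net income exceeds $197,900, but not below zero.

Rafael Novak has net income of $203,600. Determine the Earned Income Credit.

Earned Income Credit: income exceeds $197,900 by $5,700, which is 5 full-or-partial $1,250 increments; reduction = 5 × $110 = $550, leaving $8,250.

$8,250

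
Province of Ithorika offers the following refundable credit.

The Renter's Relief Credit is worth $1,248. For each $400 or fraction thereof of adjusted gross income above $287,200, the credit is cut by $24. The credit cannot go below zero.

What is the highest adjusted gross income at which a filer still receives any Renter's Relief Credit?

After 51 increments the reduction is 51 × $24 = $1,224, leaving $24; one more increment wipes it out. Increment 51 ends at excess 51 × $400 = $20,400, so the highest qualifying income is $287,200 + $20,400 = $307,600.

$307,600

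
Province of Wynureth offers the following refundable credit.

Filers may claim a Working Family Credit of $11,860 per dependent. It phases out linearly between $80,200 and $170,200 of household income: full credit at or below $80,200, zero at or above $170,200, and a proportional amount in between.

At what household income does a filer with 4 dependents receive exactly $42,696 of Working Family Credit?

$89,200

Full credit = 4 × $11,860 = $47,440.
$42,696 is 42,696/47,440 of the full $47,440, so 4,744/47,440 of the $90,000 range has been used: income = $80,200 + $90,000 × 4,744/47,440 = $89,200.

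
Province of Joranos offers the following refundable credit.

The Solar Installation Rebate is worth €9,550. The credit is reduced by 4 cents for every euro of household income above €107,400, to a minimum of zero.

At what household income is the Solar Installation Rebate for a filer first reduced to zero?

The credit falls by 4% of each euro above €107,400, so it reaches zero when the excess is €9,550 / 4% = €238,750: income = €107,400 + €238,750 = €346,150.

€346,150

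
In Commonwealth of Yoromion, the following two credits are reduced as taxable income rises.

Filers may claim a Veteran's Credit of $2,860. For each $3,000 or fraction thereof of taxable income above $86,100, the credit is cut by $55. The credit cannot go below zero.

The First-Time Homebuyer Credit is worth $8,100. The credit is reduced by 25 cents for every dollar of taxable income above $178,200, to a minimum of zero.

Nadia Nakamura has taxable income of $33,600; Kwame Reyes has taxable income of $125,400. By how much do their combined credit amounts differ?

$770

Nadia ($33,600): Veteran's Credit: $33,600 is at or below the $86,100 threshold, so the full $2,860 applies. First-Time Homebuyer Credit: $33,600 is at or below the $178,200 threshold, so the full $8,100 applies. total $2,860 + $8,100 = $10,960
Kwame ($125,400): Veteran's Credit: income exceeds $86,100 by $39,300, which is 14 full-or-partial $3,000 increments; reduction = 14 × $55 = $770, leaving $2,090. First-Time Homebuyer Credit: $125,400 is at or below the $178,200 threshold, so the full $8,100 applies. total $2,090 + $8,100 = $10,190
Difference: |$10,960 − $10,190| = $770.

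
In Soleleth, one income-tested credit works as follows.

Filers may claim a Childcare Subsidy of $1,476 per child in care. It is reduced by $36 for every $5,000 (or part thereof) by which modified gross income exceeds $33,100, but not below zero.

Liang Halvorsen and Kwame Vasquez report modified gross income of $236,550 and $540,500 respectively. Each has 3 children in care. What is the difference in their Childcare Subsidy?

$2,196

Liang ($236,550): Childcare Subsidy: base = 3 × $1,476 = $4,428. income exceeds $33,100 by $203,450, which is 41 full-or-partial $5,000 increments; reduction = 41 × $36 = $1,476, leaving $2,952.
Kwame ($540,500): Childcare Subsidy: base = 3 × $1,476 = $4,428. income exceeds $33,100 by $507,400, which is 102 full-or-partial $5,000 increments; reduction = 102 × $36 = $3,672, leaving $756.
Difference: |$2,952 − $756| = $2,196.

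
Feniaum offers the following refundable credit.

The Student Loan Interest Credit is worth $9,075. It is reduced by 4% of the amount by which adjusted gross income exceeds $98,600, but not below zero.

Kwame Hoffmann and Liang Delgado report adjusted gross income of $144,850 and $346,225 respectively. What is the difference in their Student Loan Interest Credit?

Kwame ($144,850): Student Loan Interest Credit: 4% of the $46,250 excess over $98,600 is $1,850; credit = $9,075 − $1,850 = $7,225.
Liang ($346,225): Student Loan Interest Credit: 4% of the $247,625 excess over $98,600 is $9,905 ≥ base, so the credit is $0.
Difference: |$7,225 − $0| = $7,225.

$7,225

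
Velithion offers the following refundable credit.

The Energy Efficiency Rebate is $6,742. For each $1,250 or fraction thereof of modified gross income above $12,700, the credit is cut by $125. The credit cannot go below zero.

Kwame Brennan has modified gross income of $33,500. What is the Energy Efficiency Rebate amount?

$4,617

Energy Efficiency Rebate: income exceeds $12,700 by $20,800, which is 17 full-or-partial $1,250 increments; reduction = 17 × $125 = $2,125, leaving $4,617.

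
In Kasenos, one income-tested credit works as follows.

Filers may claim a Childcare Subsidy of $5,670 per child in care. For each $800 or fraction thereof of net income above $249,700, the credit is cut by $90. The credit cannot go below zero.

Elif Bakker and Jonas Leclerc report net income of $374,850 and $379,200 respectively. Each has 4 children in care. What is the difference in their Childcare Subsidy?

Elif ($374,850): Childcare Subsidy: base = 4 × $5,670 = $22,680. income exceeds $249,700 by $125,150, which is 157 full-or-partial $800 increments; reduction = 157 × $90 = $14,130, leaving $8,550.
Jonas ($379,200): Childcare Subsidy: base = 4 × $5,670 = $22,680. income exceeds $249,700 by $129,500, which is 162 full-or-partial $800 increments; reduction = 162 × $90 = $14,580, leaving $8,100.
Difference: |$8,550 − $8,100| = $450.

$450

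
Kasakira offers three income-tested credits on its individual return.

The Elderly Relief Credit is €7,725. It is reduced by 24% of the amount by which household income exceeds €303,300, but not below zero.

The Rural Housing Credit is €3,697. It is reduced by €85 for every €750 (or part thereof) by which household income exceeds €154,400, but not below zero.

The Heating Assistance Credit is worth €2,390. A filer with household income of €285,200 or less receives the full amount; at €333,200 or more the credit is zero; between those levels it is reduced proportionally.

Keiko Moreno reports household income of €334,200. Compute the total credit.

€309

Elderly Relief Credit: 24% of the €30,900 excess over €303,300 is €7,416; credit = €7,725 − €7,416 = €309.
Rural Housing Credit: income exceeds €154,400 by €179,800 → 240 increments × €85 = €20,400 ≥ base, so the credit is €0.
Heating Assistance Credit: €334,200 is at or above €333,200, so the credit is €0.
Total: €309 + €0 + €0 = €309.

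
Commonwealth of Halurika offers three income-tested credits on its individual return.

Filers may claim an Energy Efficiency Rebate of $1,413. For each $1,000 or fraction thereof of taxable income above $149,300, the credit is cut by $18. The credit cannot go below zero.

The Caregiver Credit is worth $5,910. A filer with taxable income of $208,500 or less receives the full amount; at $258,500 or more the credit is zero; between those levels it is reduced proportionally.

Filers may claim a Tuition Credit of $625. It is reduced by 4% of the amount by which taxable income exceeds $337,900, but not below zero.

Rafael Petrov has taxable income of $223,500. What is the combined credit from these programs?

$4,825

Energy Efficiency Rebate: income exceeds $149,300 by $74,200, which is 75 full-or-partial $1,000 increments; reduction = 75 × $18 = $1,350, leaving $63.
Caregiver Credit: $223,500 is $15,000 into a $50,000 phase-out range, leaving 35,000/50,000 of the credit: $5,910 × 35,000/50,000 = $4,137.
Tuition Credit: $223,500 is at or below the $337,900 threshold, so the full $625 applies.
Total: $63 + $4,137 + $625 = $4,825.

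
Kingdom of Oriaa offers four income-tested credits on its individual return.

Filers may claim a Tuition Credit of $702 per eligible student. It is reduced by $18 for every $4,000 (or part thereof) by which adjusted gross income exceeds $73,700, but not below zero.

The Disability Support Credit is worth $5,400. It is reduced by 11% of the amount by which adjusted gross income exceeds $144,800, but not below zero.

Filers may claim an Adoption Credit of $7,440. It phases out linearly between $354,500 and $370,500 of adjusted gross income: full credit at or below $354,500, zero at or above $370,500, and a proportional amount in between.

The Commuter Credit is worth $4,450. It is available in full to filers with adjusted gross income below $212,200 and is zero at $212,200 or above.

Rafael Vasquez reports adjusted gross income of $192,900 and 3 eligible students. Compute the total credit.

$13,565

Tuition Credit: base = 3 × $702 = $2,106. income exceeds $73,700 by $119,200, which is 30 full-or-partial $4,000 increments; reduction = 30 × $18 = $540, leaving $1,566.
Disability Support Credit: 11% of the $48,100 excess over $144,800 is $5,291; credit = $5,400 − $5,291 = $109.
Adoption Credit: $192,900 is at or below the $354,500 threshold, so the full $7,440 applies.
Commuter Credit: $192,900 is below the $212,200 cutoff, so the full $4,450 applies.
Total: $1,566 + $109 + $7,440 + $4,450 = $13,565.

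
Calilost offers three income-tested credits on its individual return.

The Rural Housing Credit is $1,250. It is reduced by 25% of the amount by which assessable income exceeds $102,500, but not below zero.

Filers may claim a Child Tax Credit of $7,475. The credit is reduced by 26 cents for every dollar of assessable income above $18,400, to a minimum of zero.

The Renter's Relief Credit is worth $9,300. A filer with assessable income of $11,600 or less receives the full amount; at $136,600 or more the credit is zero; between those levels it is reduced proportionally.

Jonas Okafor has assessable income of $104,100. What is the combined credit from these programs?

Rural Housing Credit: 25% of the $1,600 excess over $102,500 is $400; credit = $1,250 − $400 = $850.
Child Tax Credit: 26% of the $85,700 excess over $18,400 is $22,282 ≥ base, so the credit is $0.
Renter's Relief Credit: $104,100 is $92,500 into a $125,000 phase-out range, leaving 32,500/125,000 of the credit: $9,300 × 32,500/125,000 = $2,418.
Total: $850 + $0 + $2,418 = $3,268.

$3,268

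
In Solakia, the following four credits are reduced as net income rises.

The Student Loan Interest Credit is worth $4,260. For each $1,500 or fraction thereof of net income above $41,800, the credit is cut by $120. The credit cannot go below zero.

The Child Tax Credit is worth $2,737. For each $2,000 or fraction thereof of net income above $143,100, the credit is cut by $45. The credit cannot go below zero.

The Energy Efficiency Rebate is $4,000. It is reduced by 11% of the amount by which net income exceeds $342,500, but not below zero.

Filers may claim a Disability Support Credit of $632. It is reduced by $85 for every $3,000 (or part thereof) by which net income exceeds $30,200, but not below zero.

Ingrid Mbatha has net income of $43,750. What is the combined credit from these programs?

$10,964

Student Loan Interest Credit: income exceeds $41,800 by $1,950, which is 2 full-or-partial $1,500 increments; reduction = 2 × $120 = $240, leaving $4,020.
Child Tax Credit: $43,750 is at or below the $143,100 threshold, so the full $2,737 applies.
Energy Efficiency Rebate: $43,750 is at or below the $342,500 threshold, so the full $4,000 applies.
Disability Support Credit: income exceeds $30,200 by $13,550, which is 5 full-or-partial $3,000 increments; reduction = 5 × $85 = $425, leaving $207.
Total: $4,020 + $2,737 + $4,000 + $207 = $10,964.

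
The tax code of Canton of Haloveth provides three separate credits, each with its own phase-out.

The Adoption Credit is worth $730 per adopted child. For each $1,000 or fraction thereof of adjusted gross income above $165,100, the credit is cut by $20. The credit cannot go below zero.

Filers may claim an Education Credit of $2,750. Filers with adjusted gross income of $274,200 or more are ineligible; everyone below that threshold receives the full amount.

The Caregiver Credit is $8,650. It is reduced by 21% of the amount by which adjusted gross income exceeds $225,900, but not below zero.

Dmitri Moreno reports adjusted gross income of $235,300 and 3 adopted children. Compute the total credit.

$10,196

Adoption Credit: base = 3 × $730 = $2,190. income exceeds $165,100 by $70,200, which is 71 full-or-partial $1,000 increments; reduction = 71 × $20 = $1,420, leaving $770.
Education Credit: $235,300 is below the $274,200 cutoff, so the full $2,750 applies.
Caregiver Credit: 21% of the $9,400 excess over $225,900 is $1,974; credit = $8,650 − $1,974 = $6,676.
Total: $770 + $2,750 + $6,676 = $10,196.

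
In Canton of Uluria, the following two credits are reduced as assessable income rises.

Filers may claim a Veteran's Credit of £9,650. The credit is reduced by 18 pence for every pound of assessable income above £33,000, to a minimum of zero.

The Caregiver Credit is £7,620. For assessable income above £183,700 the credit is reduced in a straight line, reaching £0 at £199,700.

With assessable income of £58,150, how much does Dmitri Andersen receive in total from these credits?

£12,743

Veteran's Credit: 18% of the £25,150 excess over £33,000 is £4,527; credit = £9,650 − £4,527 = £5,123.
Caregiver Credit: £58,150 is at or below the £183,700 threshold, so the full £7,620 applies.
Total: £5,123 + £7,620 = £12,743.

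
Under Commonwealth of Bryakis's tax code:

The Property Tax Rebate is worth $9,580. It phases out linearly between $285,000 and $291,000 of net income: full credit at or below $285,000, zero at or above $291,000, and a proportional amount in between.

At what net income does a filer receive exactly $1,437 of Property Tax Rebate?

$1,437 is 1,437/9,580 of the full $9,580, so 8,143/9,580 of the $6,000 range has been used: income = $285,000 + $6,000 × 8,143/9,580 = $290,100.

$290,100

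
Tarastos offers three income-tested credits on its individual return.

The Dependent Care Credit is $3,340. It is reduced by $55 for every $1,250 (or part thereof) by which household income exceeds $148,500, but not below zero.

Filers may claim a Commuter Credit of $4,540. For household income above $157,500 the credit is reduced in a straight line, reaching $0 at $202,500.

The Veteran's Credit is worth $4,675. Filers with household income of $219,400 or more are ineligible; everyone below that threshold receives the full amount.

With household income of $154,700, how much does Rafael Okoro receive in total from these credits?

$12,280

Dependent Care Credit: income exceeds $148,500 by $6,200, which is 5 full-or-partial $1,250 increments; reduction = 5 × $55 = $275, leaving $3,065.
Commuter Credit: $154,700 is at or below the $157,500 threshold, so the full $4,540 applies.
Veteran's Credit: $154,700 is below the $219,400 cutoff, so the full $4,675 applies.
Total: $3,065 + $4,540 + $4,675 = $12,280.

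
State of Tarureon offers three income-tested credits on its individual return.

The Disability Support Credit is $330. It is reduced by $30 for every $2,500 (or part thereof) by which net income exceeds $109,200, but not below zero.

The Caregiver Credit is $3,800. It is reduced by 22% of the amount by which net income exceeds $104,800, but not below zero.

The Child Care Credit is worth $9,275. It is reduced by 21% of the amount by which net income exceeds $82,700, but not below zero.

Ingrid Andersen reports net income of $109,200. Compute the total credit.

$6,872

Disability Support Credit: $109,200 is at or below the $109,200 threshold, so the full $330 applies.
Caregiver Credit: 22% of the $4,400 excess over $104,800 is $968; credit = $3,800 − $968 = $2,832.
Child Care Credit: 21% of the $26,500 excess over $82,700 is $5,565; credit = $9,275 − $5,565 = $3,710.
Total: $330 + $2,832 + $3,710 = $6,872.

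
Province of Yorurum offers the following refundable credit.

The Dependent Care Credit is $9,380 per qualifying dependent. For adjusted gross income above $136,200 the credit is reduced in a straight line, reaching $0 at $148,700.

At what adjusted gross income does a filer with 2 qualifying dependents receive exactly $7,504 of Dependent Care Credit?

$143,700

Full credit = 2 × $9,380 = $18,760.
$7,504 is 7,504/18,760 of the full $18,760, so 11,256/18,760 of the $12,500 range has been used: income = $136,200 + $12,500 × 11,256/18,760 = $143,700.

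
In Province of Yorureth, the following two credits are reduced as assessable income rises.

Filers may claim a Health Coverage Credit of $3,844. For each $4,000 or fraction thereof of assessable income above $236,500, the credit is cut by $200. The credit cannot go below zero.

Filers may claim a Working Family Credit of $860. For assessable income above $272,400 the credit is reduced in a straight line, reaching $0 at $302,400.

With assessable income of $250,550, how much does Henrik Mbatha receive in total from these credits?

$3,904

Health Coverage Credit: income exceeds $236,500 by $14,050, which is 4 full-or-partial $4,000 increments; reduction = 4 × $200 = $800, leaving $3,044.
Working Family Credit: $250,550 is at or below the $272,400 threshold, so the full $860 applies.
Total: $3,044 + $860 = $3,904.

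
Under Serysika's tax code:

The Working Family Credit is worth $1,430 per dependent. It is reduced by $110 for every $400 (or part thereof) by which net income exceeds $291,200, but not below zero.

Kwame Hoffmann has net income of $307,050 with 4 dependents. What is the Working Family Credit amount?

Working Family Credit: base = 4 × $1,430 = $5,720. income exceeds $291,200 by $15,850, which is 40 full-or-partial $400 increments; reduction = 40 × $110 = $4,400, leaving $1,320.

$1,320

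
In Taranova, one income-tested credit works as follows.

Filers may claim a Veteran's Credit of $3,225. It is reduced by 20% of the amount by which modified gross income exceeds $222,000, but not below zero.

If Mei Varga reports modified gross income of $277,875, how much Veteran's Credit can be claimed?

Veteran's Credit: 20% of the $55,875 excess over $222,000 is $11,175 ≥ base, so the credit is $0.

$0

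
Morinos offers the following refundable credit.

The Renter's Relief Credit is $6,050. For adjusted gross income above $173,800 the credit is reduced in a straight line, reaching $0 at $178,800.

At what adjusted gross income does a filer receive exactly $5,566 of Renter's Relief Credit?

$174,200

$5,566 is 5,566/6,050 of the full $6,050, so 484/6,050 of the $5,000 range has been used: income = $173,800 + $5,000 × 484/6,050 = $174,200.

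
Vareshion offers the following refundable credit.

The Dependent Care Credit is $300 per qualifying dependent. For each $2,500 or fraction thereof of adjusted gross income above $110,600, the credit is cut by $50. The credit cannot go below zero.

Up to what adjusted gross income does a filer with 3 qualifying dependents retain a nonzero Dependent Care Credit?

Full credit = 3 × $300 = $900.
After 17 increments the reduction is 17 × $50 = $850, leaving $50; one more increment wipes it out. Increment 17 ends at excess 17 × $2,500 = $42,500, so the highest qualifying income is $110,600 + $42,500 = $153,100.

$153,100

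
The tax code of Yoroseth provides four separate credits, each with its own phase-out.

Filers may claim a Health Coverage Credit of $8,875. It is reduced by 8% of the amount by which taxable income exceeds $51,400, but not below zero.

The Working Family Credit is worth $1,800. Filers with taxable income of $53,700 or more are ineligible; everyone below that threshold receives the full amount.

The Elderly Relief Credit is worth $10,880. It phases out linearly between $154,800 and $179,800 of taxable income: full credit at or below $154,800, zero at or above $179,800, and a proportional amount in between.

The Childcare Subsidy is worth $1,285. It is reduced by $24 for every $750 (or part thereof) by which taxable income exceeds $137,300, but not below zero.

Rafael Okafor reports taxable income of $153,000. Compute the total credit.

$12,408

Health Coverage Credit: 8% of the $101,600 excess over $51,400 is $8,128; credit = $8,875 − $8,128 = $747.
Working Family Credit: $153,000 meets or exceeds the $53,700 cutoff, so the credit is $0.
Elderly Relief Credit: $153,000 is at or below the $154,800 threshold, so the full $10,880 applies.
Childcare Subsidy: income exceeds $137,300 by $15,700, which is 21 full-or-partial $750 increments; reduction = 21 × $24 = $504, leaving $781.
Total: $747 + $0 + $10,880 + $781 = $12,408.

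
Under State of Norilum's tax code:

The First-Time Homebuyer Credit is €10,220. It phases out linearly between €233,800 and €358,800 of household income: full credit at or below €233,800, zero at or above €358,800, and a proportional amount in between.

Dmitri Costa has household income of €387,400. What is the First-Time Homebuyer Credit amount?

First-Time Homebuyer Credit: €387,400 is at or above €358,800, so the credit is €0.

€0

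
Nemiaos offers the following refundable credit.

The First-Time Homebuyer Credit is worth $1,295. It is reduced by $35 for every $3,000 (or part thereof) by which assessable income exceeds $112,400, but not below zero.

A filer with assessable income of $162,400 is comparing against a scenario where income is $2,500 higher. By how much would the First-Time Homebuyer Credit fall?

$35

At $162,400 — income exceeds $112,400 by $50,000, which is 17 full-or-partial $3,000 increments; reduction = 17 × $35 = $595, leaving $700.
At $164,900 — income exceeds $112,400 by $52,500, which is 18 full-or-partial $3,000 increments; reduction = 18 × $35 = $630, leaving $665.
Lost: $700 − $665 = $35.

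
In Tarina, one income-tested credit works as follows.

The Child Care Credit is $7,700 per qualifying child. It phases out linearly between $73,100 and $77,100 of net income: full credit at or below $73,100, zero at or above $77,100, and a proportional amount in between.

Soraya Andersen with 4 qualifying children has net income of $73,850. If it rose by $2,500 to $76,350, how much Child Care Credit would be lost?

At $73,850 — base = 4 × $7,700 = $30,800. $73,850 is $750 into a $4,000 phase-out range, leaving 3,250/4,000 of the credit: $30,800 × 3,250/4,000 = $25,025.
At $76,350 — base = 4 × $7,700 = $30,800. $76,350 is $3,250 into a $4,000 phase-out range, leaving 750/4,000 of the credit: $30,800 × 750/4,000 = $5,775.
Lost: $25,025 − $5,775 = $19,250.

$19,250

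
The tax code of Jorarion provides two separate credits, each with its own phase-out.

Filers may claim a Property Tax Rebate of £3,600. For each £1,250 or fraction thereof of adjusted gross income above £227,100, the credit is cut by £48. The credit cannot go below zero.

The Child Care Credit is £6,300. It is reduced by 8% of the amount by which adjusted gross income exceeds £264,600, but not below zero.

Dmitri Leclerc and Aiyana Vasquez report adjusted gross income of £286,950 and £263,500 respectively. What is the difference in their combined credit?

£2,652

Dmitri (£286,950): Property Tax Rebate: income exceeds £227,100 by £59,850, which is 48 full-or-partial £1,250 increments; reduction = 48 × £48 = £2,304, leaving £1,296. Child Care Credit: 8% of the £22,350 excess over £264,600 is £1,788; credit = £6,300 − £1,788 = £4,512. total £1,296 + £4,512 = £5,808
Aiyana (£263,500): Property Tax Rebate: income exceeds £227,100 by £36,400, which is 30 full-or-partial £1,250 increments; reduction = 30 × £48 = £1,440, leaving £2,160. Child Care Credit: £263,500 is at or below the £264,600 threshold, so the full £6,300 applies. total £2,160 + £6,300 = £8,460
Difference: |£5,808 − £8,460| = £2,652.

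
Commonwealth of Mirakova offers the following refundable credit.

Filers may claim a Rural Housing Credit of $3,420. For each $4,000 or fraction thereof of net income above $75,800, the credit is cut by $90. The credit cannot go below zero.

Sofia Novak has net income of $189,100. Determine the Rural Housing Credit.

$810

Rural Housing Credit: income exceeds $75,800 by $113,300, which is 29 full-or-partial $4,000 increments; reduction = 29 × $90 = $2,610, leaving $810.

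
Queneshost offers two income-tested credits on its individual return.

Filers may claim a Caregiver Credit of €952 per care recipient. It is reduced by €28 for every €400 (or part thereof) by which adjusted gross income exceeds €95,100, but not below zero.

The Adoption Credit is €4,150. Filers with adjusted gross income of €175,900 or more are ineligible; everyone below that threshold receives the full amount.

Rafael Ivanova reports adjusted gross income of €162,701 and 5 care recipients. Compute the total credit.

Caregiver Credit: base = 5 × €952 = €4,760. income exceeds €95,100 by €67,601 → 170 increments × €28 = €4,760 ≥ base, so the credit is €0.
Adoption Credit: €162,701 is below the €175,900 cutoff, so the full €4,150 applies.
Total: €0 + €4,150 = €4,150.

€4,150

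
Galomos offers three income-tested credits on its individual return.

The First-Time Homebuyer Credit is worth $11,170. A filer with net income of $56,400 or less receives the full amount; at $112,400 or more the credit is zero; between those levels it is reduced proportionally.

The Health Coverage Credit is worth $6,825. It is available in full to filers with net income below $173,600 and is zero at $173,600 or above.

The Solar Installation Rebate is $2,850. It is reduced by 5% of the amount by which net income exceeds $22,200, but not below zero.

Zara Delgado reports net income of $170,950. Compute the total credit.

First-Time Homebuyer Credit: $170,950 is at or above $112,400, so the credit is $0.
Health Coverage Credit: $170,950 is below the $173,600 cutoff, so the full $6,825 applies.
Solar Installation Rebate: 5% of the $148,750 excess over $22,200 is $7,437.50 ≥ base, so the credit is $0.
Total: $0 + $6,825 + $0 = $6,825.

$6,825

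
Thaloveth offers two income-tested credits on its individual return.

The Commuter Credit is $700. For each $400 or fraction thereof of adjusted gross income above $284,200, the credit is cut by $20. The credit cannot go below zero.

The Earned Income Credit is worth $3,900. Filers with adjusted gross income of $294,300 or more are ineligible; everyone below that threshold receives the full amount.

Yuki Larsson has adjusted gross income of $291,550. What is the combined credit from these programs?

$4,220

Commuter Credit: income exceeds $284,200 by $7,350, which is 19 full-or-partial $400 increments; reduction = 19 × $20 = $380, leaving $320.
Earned Income Credit: $291,550 is below the $294,300 cutoff, so the full $3,900 applies.
Total: $320 + $3,900 = $4,220.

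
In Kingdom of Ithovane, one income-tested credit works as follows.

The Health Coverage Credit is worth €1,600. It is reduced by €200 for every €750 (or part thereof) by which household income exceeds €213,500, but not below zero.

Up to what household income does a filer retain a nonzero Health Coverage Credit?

After 7 increments the reduction is 7 × €200 = €1,400, leaving €200; one more increment wipes it out. Increment 7 ends at excess 7 × €750 = €5,250, so the highest qualifying income is €213,500 + €5,250 = €218,750.

€218,750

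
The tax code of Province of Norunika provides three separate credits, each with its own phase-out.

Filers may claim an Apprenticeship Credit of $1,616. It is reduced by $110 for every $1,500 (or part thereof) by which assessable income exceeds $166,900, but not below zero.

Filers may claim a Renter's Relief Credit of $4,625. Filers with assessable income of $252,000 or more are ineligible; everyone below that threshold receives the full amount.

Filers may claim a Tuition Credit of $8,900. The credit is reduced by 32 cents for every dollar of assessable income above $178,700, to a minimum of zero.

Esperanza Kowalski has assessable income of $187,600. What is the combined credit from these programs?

$10,753

Apprenticeship Credit: income exceeds $166,900 by $20,700, which is 14 full-or-partial $1,500 increments; reduction = 14 × $110 = $1,540, leaving $76.
Renter's Relief Credit: $187,600 is below the $252,000 cutoff, so the full $4,625 applies.
Tuition Credit: 32% of the $8,900 excess over $178,700 is $2,848; credit = $8,900 − $2,848 = $6,052.
Total: $76 + $4,625 + $6,052 = $10,753.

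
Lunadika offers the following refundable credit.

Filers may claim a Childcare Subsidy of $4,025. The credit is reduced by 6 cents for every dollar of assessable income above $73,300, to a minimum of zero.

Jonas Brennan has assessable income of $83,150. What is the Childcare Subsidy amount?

$3,434

Childcare Subsidy: 6% of the $9,850 excess over $73,300 is $591; credit = $4,025 − $591 = $3,434.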